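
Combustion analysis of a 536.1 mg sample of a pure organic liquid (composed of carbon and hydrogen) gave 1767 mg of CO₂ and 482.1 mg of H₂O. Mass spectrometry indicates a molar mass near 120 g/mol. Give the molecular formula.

C9H12

mol C = 1.767 g CO₂ ÷ 44.009 g/mol = 0.040151 mol
mol H = 2 × 0.4821 g H₂O ÷ 18.015 g/mol = 0.053522 mol
Divide by the smallest (0.040151 mol): C 1.000, H 1.333
Multiplying each by 3 gives whole numbers: C 3.00, H 4.00
Empirical formula: C3H4
Empirical-formula mass = 40.06 g/mol; 120 ÷ 40.06 ≈ 3, so the molecular formula is C9H12.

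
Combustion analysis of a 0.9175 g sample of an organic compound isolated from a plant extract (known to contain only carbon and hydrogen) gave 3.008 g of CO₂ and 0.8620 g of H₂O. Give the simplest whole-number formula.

C5H7

mol C = 3.008 g CO₂ ÷ 44.009 g/mol = 0.068350 mol
mol H = 2 × 0.8620 g H₂O ÷ 18.015 g/mol = 0.095698 mol
Divide by the smallest (0.068350 mol): C 1.000, H 1.400
Multiplying each by 5 gives whole numbers: C 5.00, H 7.00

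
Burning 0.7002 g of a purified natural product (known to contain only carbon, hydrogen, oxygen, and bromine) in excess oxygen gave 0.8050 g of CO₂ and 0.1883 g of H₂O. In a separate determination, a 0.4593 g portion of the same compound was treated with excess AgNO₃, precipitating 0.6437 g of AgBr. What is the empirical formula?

C7H8Br2O

mol C = 0.8050 g CO₂ ÷ 44.009 g/mol = 0.018292 mol
mol H = 2 × 0.1883 g H₂O ÷ 18.015 g/mol = 0.020905 mol
From the AgBr data: mol Br per gram of compound = (0.6437 ÷ 187.772) ÷ 0.4593 = 0.0074637 mol/g, so in the 0.7002 g combustion sample mol Br = 0.0052261 mol
mass O = 0.7002 − (0.21970 + 0.021072 + 0.41759) = 0.041839 g → mol O = 0.041839 ÷ 15.999 = 0.0026151 mol
Divide by the smallest (0.0026151 mol): C 6.995, H 7.994, Br 1.998, O 1.000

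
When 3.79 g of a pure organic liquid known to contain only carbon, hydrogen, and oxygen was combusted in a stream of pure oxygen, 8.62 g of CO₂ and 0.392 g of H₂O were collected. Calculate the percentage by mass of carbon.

62.1%

mol C = 8.62 g CO₂ ÷ 44.009 g/mol = 0.1959 mol
mol H = 2 × 0.392 g H₂O ÷ 18.015 g/mol = 0.04352 mol
mass O = 3.79 − (2.353 + 0.04387) = 1.394 g → mol O = 1.394 ÷ 15.999 = 0.08710 mol
mass % C = 2.353 g ÷ 3.79 g × 100%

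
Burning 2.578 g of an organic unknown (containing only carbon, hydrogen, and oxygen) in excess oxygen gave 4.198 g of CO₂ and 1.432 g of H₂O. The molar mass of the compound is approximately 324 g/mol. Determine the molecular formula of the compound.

mol C = 4.198 g CO₂ ÷ 44.009 g/mol = 0.095390 mol
mol H = 2 × 1.432 g H₂O ÷ 18.015 g/mol = 0.15898 mol
mass O = 2.578 − (1.1457 + 0.16025) = 1.2720 g → mol O = 1.2720 ÷ 15.999 = 0.079507 mol
Divide by the smallest (0.079507 mol): C 1.200, H 2.000, O 1.000
Multiplying each by 5 gives whole numbers: C 6.00, H 10.00, O 5.00
Empirical formula: C6H10O5
Empirical-formula mass = 162.14 g/mol; 324 ÷ 162.14 ≈ 2, so the molecular formula is C12H20O10.

C12H20O10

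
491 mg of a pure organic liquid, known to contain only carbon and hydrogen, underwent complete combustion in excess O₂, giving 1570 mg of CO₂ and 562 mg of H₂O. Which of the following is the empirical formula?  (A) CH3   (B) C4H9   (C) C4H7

mol C = 1.57 g CO₂ ÷ 44.009 g/mol = 0.03567 mol
mol H = 2 × 0.562 g H₂O ÷ 18.015 g/mol = 0.06239 mol
Divide by the smallest (0.03567 mol): C 1.000, H 1.749
Multiplying each by 4 gives whole numbers: C 4.00, H 7.00

(C) C4H7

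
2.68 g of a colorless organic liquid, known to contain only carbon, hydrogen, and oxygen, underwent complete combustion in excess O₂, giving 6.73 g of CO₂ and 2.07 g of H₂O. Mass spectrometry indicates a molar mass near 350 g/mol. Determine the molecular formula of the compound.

C20H30O5

mol C = 6.73 g CO₂ ÷ 44.009 g/mol = 0.1529 mol
mol H = 2 × 2.07 g H₂O ÷ 18.015 g/mol = 0.2298 mol
mass O = 2.68 − (1.837 + 0.2316) = 0.6116 g → mol O = 0.6116 ÷ 15.999 = 0.03823 mol
Divide by the smallest (0.03823 mol): C 4.000, H 6.012, O 1.000
Empirical formula: C4H6O
Empirical-formula mass = 70.09 g/mol; 350 ÷ 70.09 ≈ 5, so the molecular formula is C20H30O5.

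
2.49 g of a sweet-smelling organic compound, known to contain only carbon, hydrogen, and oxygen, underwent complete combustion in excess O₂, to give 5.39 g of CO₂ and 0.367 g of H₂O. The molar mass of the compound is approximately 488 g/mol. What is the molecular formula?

C24H8O12

mol C = 5.39 g CO₂ ÷ 44.009 g/mol = 0.1225 mol
mol H = 2 × 0.367 g H₂O ÷ 18.015 g/mol = 0.04074 mol
mass O = 2.49 − (1.471 + 0.04107) = 0.9779 g → mol O = 0.9779 ÷ 15.999 = 0.06112 mol
Divide by the smallest (0.04074 mol): C 3.006, H 1.000, O 1.500
Multiplying each by 2 gives whole numbers: C 6.01, H 2.00, O 3.00
Empirical formula: C6H2O3
Empirical-formula mass = 122.08 g/mol; 488 ÷ 122.08 ≈ 4, so the molecular formula is C24H8O12.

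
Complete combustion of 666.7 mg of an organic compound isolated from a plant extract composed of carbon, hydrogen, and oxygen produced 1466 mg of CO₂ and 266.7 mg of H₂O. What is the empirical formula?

C9H8O4

mol C = 1.466 g CO₂ ÷ 44.009 g/mol = 0.033311 mol
mol H = 2 × 0.2667 g H₂O ÷ 18.015 g/mol = 0.029609 mol
mass O = 0.6667 − (0.40010 + 0.029846) = 0.23675 g → mol O = 0.23675 ÷ 15.999 = 0.014798 mol
Divide by the smallest (0.014798 mol): C 2.251, H 2.001, O 1.000
Multiplying each by 4 gives whole numbers: C 9.00, H 8.00, O 4.00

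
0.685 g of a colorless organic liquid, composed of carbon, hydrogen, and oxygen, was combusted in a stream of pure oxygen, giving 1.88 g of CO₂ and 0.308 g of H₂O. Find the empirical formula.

C5H4O

mol C = 1.88 g CO₂ ÷ 44.009 g/mol = 0.04272 mol
mol H = 2 × 0.308 g H₂O ÷ 18.015 g/mol = 0.03419 mol
mass O = 0.685 − (0.5131 + 0.03447) = 0.1374 g → mol O = 0.1374 ÷ 15.999 = 0.008591 mol
Divide by the smallest (0.008591 mol): C 4.973, H 3.980, O 1.000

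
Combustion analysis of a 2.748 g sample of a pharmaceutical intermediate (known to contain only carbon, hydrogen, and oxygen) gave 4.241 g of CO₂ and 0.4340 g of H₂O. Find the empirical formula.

mol C = 4.241 g CO₂ ÷ 44.009 g/mol = 0.096367 mol
mol H = 2 × 0.4340 g H₂O ÷ 18.015 g/mol = 0.048182 mol
mass O = 2.748 − (1.1575 + 0.048568) = 1.5420 g → mol O = 1.5420 ÷ 15.999 = 0.096379 mol
Divide by the smallest (0.048182 mol): C 2.000, H 1.000, O 2.000

C2HO2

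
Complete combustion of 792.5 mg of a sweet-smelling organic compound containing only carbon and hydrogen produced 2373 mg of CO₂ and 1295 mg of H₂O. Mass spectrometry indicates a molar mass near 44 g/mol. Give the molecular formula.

mol C = 2.373 g CO₂ ÷ 44.009 g/mol = 0.053921 mol
mol H = 2 × 1.295 g H₂O ÷ 18.015 g/mol = 0.14377 mol
Divide by the smallest (0.053921 mol): C 1.000, H 2.666
Multiplying each by 3 gives whole numbers: C 3.00, H 8.00
Empirical formula: C3H8
Empirical-formula mass = 44.10 g/mol; 44 ÷ 44.10 ≈ 1, so the molecular formula is C3H8.

C3H8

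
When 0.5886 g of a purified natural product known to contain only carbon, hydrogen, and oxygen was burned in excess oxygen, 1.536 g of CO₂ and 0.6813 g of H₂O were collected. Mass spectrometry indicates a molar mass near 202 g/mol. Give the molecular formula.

mol C = 1.536 g CO₂ ÷ 44.009 g/mol = 0.034902 mol
mol H = 2 × 0.6813 g H₂O ÷ 18.015 g/mol = 0.075637 mol
mass O = 0.5886 − (0.41921 + 0.076242) = 0.093151 g → mol O = 0.093151 ÷ 15.999 = 0.0058223 mol
Divide by the smallest (0.0058223 mol): C 5.995, H 12.991, O 1.000
Empirical formula: C6H13O
Empirical-formula mass = 101.17 g/mol; 202 ÷ 101.17 ≈ 2, so the molecular formula is C12H26O2.

C12H26O2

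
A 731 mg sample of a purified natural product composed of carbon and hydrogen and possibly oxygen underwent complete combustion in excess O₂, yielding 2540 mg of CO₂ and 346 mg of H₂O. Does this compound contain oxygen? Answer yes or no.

mol C = 2.54 g CO₂ ÷ 44.009 g/mol = 0.05772 mol
mol H = 2 × 0.346 g H₂O ÷ 18.015 g/mol = 0.03841 mol
C and H together account for 0.7319 g — essentially the entire 0.731 g sample — so the compound contains no oxygen.

no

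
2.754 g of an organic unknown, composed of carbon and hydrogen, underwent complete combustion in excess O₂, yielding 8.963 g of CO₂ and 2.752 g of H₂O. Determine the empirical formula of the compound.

C2H3

mol C = 8.963 g CO₂ ÷ 44.009 g/mol = 0.20366 mol
mol H = 2 × 2.752 g H₂O ÷ 18.015 g/mol = 0.30552 mol
Divide by the smallest (0.20366 mol): C 1.000, H 1.500
Multiplying each by 2 gives whole numbers: C 2.00, H 3.00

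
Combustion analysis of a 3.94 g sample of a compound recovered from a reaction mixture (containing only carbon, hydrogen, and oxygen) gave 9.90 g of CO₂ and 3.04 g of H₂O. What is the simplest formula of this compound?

mol C = 9.90 g CO₂ ÷ 44.009 g/mol = 0.2250 mol
mol H = 2 × 3.04 g H₂O ÷ 18.015 g/mol = 0.3375 mol
mass O = 3.94 − (2.702 + 0.3402) = 0.8979 g → mol O = 0.8979 ÷ 15.999 = 0.05612 mol
Divide by the smallest (0.05612 mol): C 4.008, H 6.014, O 1.000

C4H6O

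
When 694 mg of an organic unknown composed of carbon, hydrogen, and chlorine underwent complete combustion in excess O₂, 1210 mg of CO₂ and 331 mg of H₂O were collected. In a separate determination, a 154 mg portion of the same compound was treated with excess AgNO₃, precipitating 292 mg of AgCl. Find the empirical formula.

mol C = 1.21 g CO₂ ÷ 44.009 g/mol = 0.02749 mol
mol H = 2 × 0.331 g H₂O ÷ 18.015 g/mol = 0.03675 mol
From the AgCl data: mol Cl per gram of compound = (0.292 ÷ 143.318) ÷ 0.154 = 0.01323 mol/g, so in the 0.694 g combustion sample mol Cl = 0.009182 mol
Divide by the smallest (0.009182 mol): C 2.994, H 4.002, Cl 1.000

C3H4Cl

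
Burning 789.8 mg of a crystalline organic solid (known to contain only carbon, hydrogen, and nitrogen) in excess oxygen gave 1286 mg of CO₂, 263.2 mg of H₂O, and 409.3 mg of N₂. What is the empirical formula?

mol C = 1.286 g CO₂ ÷ 44.009 g/mol = 0.029221 mol
mol H = 2 × 0.2632 g H₂O ÷ 18.015 g/mol = 0.029220 mol
mol N = 2 × 0.4093 g N₂ ÷ 28.014 g/mol = 0.029221 mol
Divide by the smallest (0.029220 mol): C 1.000, H 1.000, N 1.000

CHN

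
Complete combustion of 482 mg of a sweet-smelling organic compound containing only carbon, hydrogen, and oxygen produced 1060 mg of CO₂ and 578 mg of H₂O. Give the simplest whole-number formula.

mol C = 1.06 g CO₂ ÷ 44.009 g/mol = 0.02409 mol
mol H = 2 × 0.578 g H₂O ÷ 18.015 g/mol = 0.06417 mol
mass O = 0.482 − (0.2893 + 0.06468) = 0.1280 g → mol O = 0.1280 ÷ 15.999 = 0.008002 mol
Divide by the smallest (0.008002 mol): C 3.010, H 8.019, O 1.000

C3H8O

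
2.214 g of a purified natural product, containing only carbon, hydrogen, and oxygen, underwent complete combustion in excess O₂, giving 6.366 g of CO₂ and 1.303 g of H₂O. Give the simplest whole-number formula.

C7H7O

mol C = 6.366 g CO₂ ÷ 44.009 g/mol = 0.14465 mol
mol H = 2 × 1.303 g H₂O ÷ 18.015 g/mol = 0.14466 mol
mass O = 2.214 − (1.7374 + 0.14581) = 0.33077 g → mol O = 0.33077 ÷ 15.999 = 0.020674 mol
Divide by the smallest (0.020674 mol): C 6.997, H 6.997, O 1.000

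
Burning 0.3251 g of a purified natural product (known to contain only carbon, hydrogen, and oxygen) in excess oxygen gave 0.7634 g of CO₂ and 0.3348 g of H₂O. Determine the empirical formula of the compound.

C7H15O2

mol C = 0.7634 g CO₂ ÷ 44.009 g/mol = 0.017346 mol
mol H = 2 × 0.3348 g H₂O ÷ 18.015 g/mol = 0.037169 mol
mass O = 0.3251 − (0.20835 + 0.037466) = 0.079285 g → mol O = 0.079285 ÷ 15.999 = 0.0049556 mol
Divide by the smallest (0.0049556 mol): C 3.500, H 7.500, O 1.000
Multiplying each by 2 gives whole numbers: C 7.00, H 15.00, O 2.00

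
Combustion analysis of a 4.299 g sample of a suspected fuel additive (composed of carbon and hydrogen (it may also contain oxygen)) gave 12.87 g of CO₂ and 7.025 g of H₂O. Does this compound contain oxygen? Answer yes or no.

mol C = 12.87 g CO₂ ÷ 44.009 g/mol = 0.29244 mol
mol H = 2 × 7.025 g H₂O ÷ 18.015 g/mol = 0.77991 mol
C and H together account for 4.2986 g — essentially the entire 4.299 g sample — so the compound contains no oxygen.

no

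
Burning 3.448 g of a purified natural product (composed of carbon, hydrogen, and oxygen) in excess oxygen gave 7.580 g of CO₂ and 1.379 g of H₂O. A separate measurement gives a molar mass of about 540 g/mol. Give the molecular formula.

mol C = 7.580 g CO₂ ÷ 44.009 g/mol = 0.17224 mol
mol H = 2 × 1.379 g H₂O ÷ 18.015 g/mol = 0.15309 mol
mass O = 3.448 − (2.0687 + 0.15432) = 1.2249 g → mol O = 1.2249 ÷ 15.999 = 0.076563 mol
Divide by the smallest (0.076563 mol): C 2.250, H 2.000, O 1.000
Multiplying each by 4 gives whole numbers: C 9.00, H 8.00, O 4.00
Empirical formula: C9H8O4
Empirical-formula mass = 180.16 g/mol; 540 ÷ 180.16 ≈ 3, so the molecular formula is C27H24O12.

C27H24O12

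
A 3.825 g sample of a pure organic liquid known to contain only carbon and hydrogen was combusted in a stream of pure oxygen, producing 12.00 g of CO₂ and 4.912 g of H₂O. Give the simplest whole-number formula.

mol C = 12.00 g CO₂ ÷ 44.009 g/mol = 0.27267 mol
mol H = 2 × 4.912 g H₂O ÷ 18.015 g/mol = 0.54532 mol
Divide by the smallest (0.27267 mol): C 1.000, H 2.000

CH2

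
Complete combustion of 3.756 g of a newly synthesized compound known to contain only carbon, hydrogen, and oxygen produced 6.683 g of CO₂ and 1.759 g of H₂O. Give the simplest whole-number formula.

C7H9O5

mol C = 6.683 g CO₂ ÷ 44.009 g/mol = 0.15186 mol
mol H = 2 × 1.759 g H₂O ÷ 18.015 g/mol = 0.19528 mol
mass O = 3.756 − (1.8239 + 0.19684) = 1.7352 g → mol O = 1.7352 ÷ 15.999 = 0.10846 mol
Divide by the smallest (0.10846 mol): C 1.400, H 1.801, O 1.000
Multiplying each by 5 gives whole numbers: C 7.00, H 9.00, O 5.00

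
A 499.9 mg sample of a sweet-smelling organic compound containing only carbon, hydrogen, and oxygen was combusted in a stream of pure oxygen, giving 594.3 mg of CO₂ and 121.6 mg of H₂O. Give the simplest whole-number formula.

mol C = 0.5943 g CO₂ ÷ 44.009 g/mol = 0.013504 mol
mol H = 2 × 0.1216 g H₂O ÷ 18.015 g/mol = 0.013500 mol
mass O = 0.4999 − (0.16220 + 0.013608) = 0.32409 g → mol O = 0.32409 ÷ 15.999 = 0.020257 mol
Divide by the smallest (0.013500 mol): C 1.000, H 1.000, O 1.501
Multiplying each by 2 gives whole numbers: C 2.00, H 2.00, O 3.00

C2H2O3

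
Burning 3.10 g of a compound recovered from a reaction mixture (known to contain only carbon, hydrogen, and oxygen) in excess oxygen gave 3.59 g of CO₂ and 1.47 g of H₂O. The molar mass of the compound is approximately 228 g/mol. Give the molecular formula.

C6H12O9

mol C = 3.59 g CO₂ ÷ 44.009 g/mol = 0.08157 mol
mol H = 2 × 1.47 g H₂O ÷ 18.015 g/mol = 0.1632 mol
mass O = 3.10 − (0.9798 + 0.1645) = 1.956 g → mol O = 1.956 ÷ 15.999 = 0.1222 mol
Divide by the smallest (0.08157 mol): C 1.000, H 2.001, O 1.499
Multiplying each by 2 gives whole numbers: C 2.00, H 4.00, O 3.00
Empirical formula: C2H4O3
Empirical-formula mass = 76.05 g/mol; 228 ÷ 76.05 ≈ 3, so the molecular formula is C6H12O9.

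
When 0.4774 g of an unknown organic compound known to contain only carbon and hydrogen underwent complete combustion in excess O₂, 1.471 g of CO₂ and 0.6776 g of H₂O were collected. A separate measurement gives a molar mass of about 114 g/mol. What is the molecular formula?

C8H18

mol C = 1.471 g CO₂ ÷ 44.009 g/mol = 0.033425 mol
mol H = 2 × 0.6776 g H₂O ÷ 18.015 g/mol = 0.075226 mol
Divide by the smallest (0.033425 mol): C 1.000, H 2.251
Multiplying each by 4 gives whole numbers: C 4.00, H 9.00
Empirical formula: C4H9
Empirical-formula mass = 57.12 g/mol; 114 ÷ 57.12 ≈ 2, so the molecular formula is C8H18.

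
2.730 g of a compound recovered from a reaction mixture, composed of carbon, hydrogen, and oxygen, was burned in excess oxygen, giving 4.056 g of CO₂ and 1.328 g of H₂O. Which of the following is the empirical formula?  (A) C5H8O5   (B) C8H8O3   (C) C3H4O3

mol C = 4.056 g CO₂ ÷ 44.009 g/mol = 0.092163 mol
mol H = 2 × 1.328 g H₂O ÷ 18.015 g/mol = 0.14743 mol
mass O = 2.730 − (1.1070 + 0.14861) = 1.4744 g → mol O = 1.4744 ÷ 15.999 = 0.092157 mol
Divide by the smallest (0.092157 mol): C 1.000, H 1.600, O 1.000
Multiplying each by 5 gives whole numbers: C 5.00, H 8.00, O 5.00

(A) C5H8O5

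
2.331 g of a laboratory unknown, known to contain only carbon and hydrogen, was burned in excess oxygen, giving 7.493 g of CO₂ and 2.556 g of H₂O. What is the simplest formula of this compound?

C3H5

mol C = 7.493 g CO₂ ÷ 44.009 g/mol = 0.17026 mol
mol H = 2 × 2.556 g H₂O ÷ 18.015 g/mol = 0.28376 mol
Divide by the smallest (0.17026 mol): C 1.000, H 1.667
Multiplying each by 3 gives whole numbers: C 3.00, H 5.00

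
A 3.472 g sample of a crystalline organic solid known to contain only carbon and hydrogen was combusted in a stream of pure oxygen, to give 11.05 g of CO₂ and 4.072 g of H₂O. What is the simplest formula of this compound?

C5H9

mol C = 11.05 g CO₂ ÷ 44.009 g/mol = 0.25109 mol
mol H = 2 × 4.072 g H₂O ÷ 18.015 g/mol = 0.45207 mol
Divide by the smallest (0.25109 mol): C 1.000, H 1.800
Multiplying each by 5 gives whole numbers: C 5.00, H 9.00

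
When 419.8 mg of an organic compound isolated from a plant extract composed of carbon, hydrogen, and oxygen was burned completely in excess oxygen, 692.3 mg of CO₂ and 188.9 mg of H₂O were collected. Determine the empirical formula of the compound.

mol C = 0.6923 g CO₂ ÷ 44.009 g/mol = 0.015731 mol
mol H = 2 × 0.1889 g H₂O ÷ 18.015 g/mol = 0.020971 mol
mass O = 0.4198 − (0.18894 + 0.021139) = 0.20972 g → mol O = 0.20972 ÷ 15.999 = 0.013108 mol
Divide by the smallest (0.013108 mol): C 1.200, H 1.600, O 1.000
Multiplying each by 5 gives whole numbers: C 6.00, H 8.00, O 5.00

C6H8O5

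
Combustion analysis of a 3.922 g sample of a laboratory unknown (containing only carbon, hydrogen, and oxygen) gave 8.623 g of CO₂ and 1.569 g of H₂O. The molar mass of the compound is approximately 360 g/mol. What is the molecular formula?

mol C = 8.623 g CO₂ ÷ 44.009 g/mol = 0.19594 mol
mol H = 2 × 1.569 g H₂O ÷ 18.015 g/mol = 0.17419 mol
mass O = 3.922 − (2.3534 + 0.17558) = 1.3930 g → mol O = 1.3930 ÷ 15.999 = 0.087069 mol
Divide by the smallest (0.087069 mol): C 2.250, H 2.001, O 1.000
Multiplying each by 4 gives whole numbers: C 9.00, H 8.00, O 4.00
Empirical formula: C9H8O4
Empirical-formula mass = 180.16 g/mol; 360 ÷ 180.16 ≈ 2, so the molecular formula is C18H16O8.

C18H16O8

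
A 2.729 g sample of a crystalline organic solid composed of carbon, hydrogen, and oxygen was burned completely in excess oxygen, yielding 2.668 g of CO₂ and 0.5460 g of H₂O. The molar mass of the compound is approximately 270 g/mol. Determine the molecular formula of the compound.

C6H6O12

mol C = 2.668 g CO₂ ÷ 44.009 g/mol = 0.060624 mol
mol H = 2 × 0.5460 g H₂O ÷ 18.015 g/mol = 0.060616 mol
mass O = 2.729 − (0.72815 + 0.061101) = 1.9397 g → mol O = 1.9397 ÷ 15.999 = 0.12124 mol
Divide by the smallest (0.060616 mol): C 1.000, H 1.000, O 2.000
Empirical formula: CHO2
Empirical-formula mass = 45.02 g/mol; 270 ÷ 45.02 ≈ 6, so the molecular formula is C6H6O12.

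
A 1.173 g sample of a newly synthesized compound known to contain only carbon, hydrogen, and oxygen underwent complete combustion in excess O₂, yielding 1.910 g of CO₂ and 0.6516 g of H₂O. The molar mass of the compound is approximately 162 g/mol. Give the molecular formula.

C6H10O5

mol C = 1.910 g CO₂ ÷ 44.009 g/mol = 0.043400 mol
mol H = 2 × 0.6516 g H₂O ÷ 18.015 g/mol = 0.072340 mol
mass O = 1.173 − (0.52128 + 0.072918) = 0.57880 g → mol O = 0.57880 ÷ 15.999 = 0.036177 mol
Divide by the smallest (0.036177 mol): C 1.200, H 2.000, O 1.000
Multiplying each by 5 gives whole numbers: C 6.00, H 10.00, O 5.00
Empirical formula: C6H10O5
Empirical-formula mass = 162.14 g/mol; 162 ÷ 162.14 ≈ 1, so the molecular formula is C6H10O5.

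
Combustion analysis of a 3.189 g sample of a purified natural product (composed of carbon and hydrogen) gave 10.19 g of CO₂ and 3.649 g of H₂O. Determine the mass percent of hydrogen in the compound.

12.80%

mol C = 10.19 g CO₂ ÷ 44.009 g/mol = 0.23154 mol
mol H = 2 × 3.649 g H₂O ÷ 18.015 g/mol = 0.40511 mol
mass % H = 0.40835 g ÷ 3.189 g × 100%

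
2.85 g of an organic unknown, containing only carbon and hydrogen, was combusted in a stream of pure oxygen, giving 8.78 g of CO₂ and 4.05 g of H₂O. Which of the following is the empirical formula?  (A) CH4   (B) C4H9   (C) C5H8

mol C = 8.78 g CO₂ ÷ 44.009 g/mol = 0.1995 mol
mol H = 2 × 4.05 g H₂O ÷ 18.015 g/mol = 0.4496 mol
Divide by the smallest (0.1995 mol): C 1.000, H 2.254
Multiplying each by 4 gives whole numbers: C 4.00, H 9.01

(B) C4H9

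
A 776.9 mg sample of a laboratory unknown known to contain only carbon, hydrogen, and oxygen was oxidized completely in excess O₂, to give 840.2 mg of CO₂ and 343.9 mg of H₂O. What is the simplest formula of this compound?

mol C = 0.8402 g CO₂ ÷ 44.009 g/mol = 0.019092 mol
mol H = 2 × 0.3439 g H₂O ÷ 18.015 g/mol = 0.038179 mol
mass O = 0.7769 − (0.22931 + 0.038485) = 0.50911 g → mol O = 0.50911 ÷ 15.999 = 0.031821 mol
Divide by the smallest (0.019092 mol): C 1.000, H 2.000, O 1.667
Multiplying each by 3 gives whole numbers: C 3.00, H 6.00, O 5.00

C3H6O5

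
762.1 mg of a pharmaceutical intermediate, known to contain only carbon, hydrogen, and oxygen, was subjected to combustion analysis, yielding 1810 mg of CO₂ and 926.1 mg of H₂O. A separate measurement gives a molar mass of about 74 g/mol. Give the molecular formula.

C4H10O

mol C = 1.810 g CO₂ ÷ 44.009 g/mol = 0.041128 mol
mol H = 2 × 0.9261 g H₂O ÷ 18.015 g/mol = 0.10281 mol
mass O = 0.7621 − (0.49399 + 0.10364) = 0.16448 g → mol O = 0.16448 ÷ 15.999 = 0.010280 mol
Divide by the smallest (0.010280 mol): C 4.001, H 10.001, O 1.000
Empirical formula: C4H10O
Empirical-formula mass = 74.12 g/mol; 74 ÷ 74.12 ≈ 1, so the molecular formula is C4H10O.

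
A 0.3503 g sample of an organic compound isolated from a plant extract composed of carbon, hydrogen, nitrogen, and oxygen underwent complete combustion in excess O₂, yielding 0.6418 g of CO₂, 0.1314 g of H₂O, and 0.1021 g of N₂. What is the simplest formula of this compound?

mol C = 0.6418 g CO₂ ÷ 44.009 g/mol = 0.014583 mol
mol H = 2 × 0.1314 g H₂O ÷ 18.015 g/mol = 0.014588 mol
mol N = 2 × 0.1021 g N₂ ÷ 28.014 g/mol = 0.0072892 mol
mass O = 0.3503 − (0.17516 + 0.014705 + 0.10210) = 0.058334 g → mol O = 0.058334 ÷ 15.999 = 0.0036461 mol
Divide by the smallest (0.0036461 mol): C 4.000, H 4.001, N 1.999, O 1.000

C4H4N2O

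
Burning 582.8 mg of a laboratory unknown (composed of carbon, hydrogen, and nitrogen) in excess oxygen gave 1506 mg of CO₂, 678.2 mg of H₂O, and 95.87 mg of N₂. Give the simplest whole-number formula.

C5H11N

mol C = 1.506 g CO₂ ÷ 44.009 g/mol = 0.034220 mol
mol H = 2 × 0.6782 g H₂O ÷ 18.015 g/mol = 0.075293 mol
mol N = 2 × 0.09587 g N₂ ÷ 28.014 g/mol = 0.0068444 mol
Divide by the smallest (0.0068444 mol): C 5.000, H 11.001, N 1.000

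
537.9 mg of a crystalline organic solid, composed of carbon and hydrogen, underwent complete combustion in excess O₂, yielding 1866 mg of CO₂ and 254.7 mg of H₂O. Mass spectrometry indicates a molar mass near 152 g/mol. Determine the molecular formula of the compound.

C12H8

mol C = 1.866 g CO₂ ÷ 44.009 g/mol = 0.042400 mol
mol H = 2 × 0.2547 g H₂O ÷ 18.015 g/mol = 0.028276 mol
Divide by the smallest (0.028276 mol): C 1.499, H 1.000
Multiplying each by 2 gives whole numbers: C 3.00, H 2.00
Empirical formula: C3H2
Empirical-formula mass = 38.05 g/mol; 152 ÷ 38.05 ≈ 4, so the molecular formula is C12H8.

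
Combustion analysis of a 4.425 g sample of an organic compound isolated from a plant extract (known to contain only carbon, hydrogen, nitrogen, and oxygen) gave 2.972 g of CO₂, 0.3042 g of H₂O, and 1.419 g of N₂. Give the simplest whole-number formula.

mol C = 2.972 g CO₂ ÷ 44.009 g/mol = 0.067532 mol
mol H = 2 × 0.3042 g H₂O ÷ 18.015 g/mol = 0.033772 mol
mol N = 2 × 1.419 g N₂ ÷ 28.014 g/mol = 0.10131 mol
mass O = 4.425 − (0.81112 + 0.034042 + 1.4190) = 2.1608 g → mol O = 2.1608 ÷ 15.999 = 0.13506 mol
Divide by the smallest (0.033772 mol): C 2.000, H 1.000, N 3.000, O 3.999

C2HN3O4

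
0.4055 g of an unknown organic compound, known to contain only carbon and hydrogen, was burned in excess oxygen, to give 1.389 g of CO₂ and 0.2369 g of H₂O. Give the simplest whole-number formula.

C6H5

mol C = 1.389 g CO₂ ÷ 44.009 g/mol = 0.031562 mol
mol H = 2 × 0.2369 g H₂O ÷ 18.015 g/mol = 0.026300 mol
Divide by the smallest (0.026300 mol): C 1.200, H 1.000
Multiplying each by 5 gives whole numbers: C 6.00, H 5.00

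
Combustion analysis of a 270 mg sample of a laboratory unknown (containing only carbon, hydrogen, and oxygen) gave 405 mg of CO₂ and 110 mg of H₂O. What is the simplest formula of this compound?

mol C = 0.405 g CO₂ ÷ 44.009 g/mol = 0.009203 mol
mol H = 2 × 0.110 g H₂O ÷ 18.015 g/mol = 0.01221 mol
mass O = 0.270 − (0.1105 + 0.01231) = 0.1472 g → mol O = 0.1472 ÷ 15.999 = 0.009198 mol
Divide by the smallest (0.009198 mol): C 1.001, H 1.328, O 1.000
Multiplying each by 3 gives whole numbers: C 3.00, H 3.98, O 3.00

C3H4O3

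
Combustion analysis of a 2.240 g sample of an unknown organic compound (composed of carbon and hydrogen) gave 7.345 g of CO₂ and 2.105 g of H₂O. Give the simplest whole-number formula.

C5H7

mol C = 7.345 g CO₂ ÷ 44.009 g/mol = 0.16690 mol
mol H = 2 × 2.105 g H₂O ÷ 18.015 g/mol = 0.23369 mol
Divide by the smallest (0.16690 mol): C 1.000, H 1.400
Multiplying each by 5 gives whole numbers: C 5.00, H 7.00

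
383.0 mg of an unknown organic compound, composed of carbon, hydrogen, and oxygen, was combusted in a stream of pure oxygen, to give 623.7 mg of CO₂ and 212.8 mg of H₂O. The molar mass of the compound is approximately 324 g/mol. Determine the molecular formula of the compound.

C12H20O10

mol C = 0.6237 g CO₂ ÷ 44.009 g/mol = 0.014172 mol
mol H = 2 × 0.2128 g H₂O ÷ 18.015 g/mol = 0.023625 mol
mass O = 0.3830 − (0.17022 + 0.023814) = 0.18897 g → mol O = 0.18897 ÷ 15.999 = 0.011811 mol
Divide by the smallest (0.011811 mol): C 1.200, H 2.000, O 1.000
Multiplying each by 5 gives whole numbers: C 6.00, H 10.00, O 5.00
Empirical formula: C6H10O5
Empirical-formula mass = 162.14 g/mol; 324 ÷ 162.14 ≈ 2, so the molecular formula is C12H20O10.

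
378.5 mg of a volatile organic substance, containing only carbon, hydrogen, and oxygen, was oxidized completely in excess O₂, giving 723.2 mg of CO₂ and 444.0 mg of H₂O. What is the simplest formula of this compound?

C2H6O

mol C = 0.7232 g CO₂ ÷ 44.009 g/mol = 0.016433 mol
mol H = 2 × 0.4440 g H₂O ÷ 18.015 g/mol = 0.049292 mol
mass O = 0.3785 − (0.19738 + 0.049687) = 0.13144 g → mol O = 0.13144 ÷ 15.999 = 0.0082153 mol
Divide by the smallest (0.0082153 mol): C 2.000, H 6.000, O 1.000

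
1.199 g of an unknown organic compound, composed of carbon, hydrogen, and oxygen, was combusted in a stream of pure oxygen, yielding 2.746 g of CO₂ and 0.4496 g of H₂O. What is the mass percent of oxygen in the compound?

33.30%

mol C = 2.746 g CO₂ ÷ 44.009 g/mol = 0.062396 mol
mol H = 2 × 0.4496 g H₂O ÷ 18.015 g/mol = 0.049914 mol
mass O = 1.199 − (0.74944 + 0.050313) = 0.39924 g → mol O = 0.39924 ÷ 15.999 = 0.024954 mol
mass % O = 0.39924 g ÷ 1.199 g × 100%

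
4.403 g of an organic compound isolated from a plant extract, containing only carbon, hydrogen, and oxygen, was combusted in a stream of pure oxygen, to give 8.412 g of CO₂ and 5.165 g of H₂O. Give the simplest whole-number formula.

mol C = 8.412 g CO₂ ÷ 44.009 g/mol = 0.19114 mol
mol H = 2 × 5.165 g H₂O ÷ 18.015 g/mol = 0.57341 mol
mass O = 4.403 − (2.2958 + 0.57800) = 1.5292 g → mol O = 1.5292 ÷ 15.999 = 0.095580 mol
Divide by the smallest (0.095580 mol): C 2.000, H 5.999, O 1.000

C2H6O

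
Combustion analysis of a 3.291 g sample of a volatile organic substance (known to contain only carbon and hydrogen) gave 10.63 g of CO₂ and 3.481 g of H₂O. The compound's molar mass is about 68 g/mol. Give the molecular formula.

mol C = 10.63 g CO₂ ÷ 44.009 g/mol = 0.24154 mol
mol H = 2 × 3.481 g H₂O ÷ 18.015 g/mol = 0.38646 mol
Divide by the smallest (0.24154 mol): C 1.000, H 1.600
Multiplying each by 5 gives whole numbers: C 5.00, H 8.00
Empirical formula: C5H8
Empirical-formula mass = 68.12 g/mol; 68 ÷ 68.12 ≈ 1, so the molecular formula is C5H8.

C5H8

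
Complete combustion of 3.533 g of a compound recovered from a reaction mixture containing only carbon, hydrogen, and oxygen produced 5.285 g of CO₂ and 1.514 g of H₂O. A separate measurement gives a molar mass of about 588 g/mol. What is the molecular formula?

mol C = 5.285 g CO₂ ÷ 44.009 g/mol = 0.12009 mol
mol H = 2 × 1.514 g H₂O ÷ 18.015 g/mol = 0.16808 mol
mass O = 3.533 − (1.4424 + 0.16943) = 1.9212 g → mol O = 1.9212 ÷ 15.999 = 0.12008 mol
Divide by the smallest (0.12008 mol): C 1.000, H 1.400, O 1.000
Multiplying each by 5 gives whole numbers: C 5.00, H 7.00, O 5.00
Empirical formula: C5H7O5
Empirical-formula mass = 147.11 g/mol; 588 ÷ 147.11 ≈ 4, so the molecular formula is C20H28O20.

C20H28O20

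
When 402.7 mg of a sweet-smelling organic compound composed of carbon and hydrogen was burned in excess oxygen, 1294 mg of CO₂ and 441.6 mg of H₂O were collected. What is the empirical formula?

mol C = 1.294 g CO₂ ÷ 44.009 g/mol = 0.029403 mol
mol H = 2 × 0.4416 g H₂O ÷ 18.015 g/mol = 0.049026 mol
Divide by the smallest (0.029403 mol): C 1.000, H 1.667
Multiplying each by 3 gives whole numbers: C 3.00, H 5.00

C3H5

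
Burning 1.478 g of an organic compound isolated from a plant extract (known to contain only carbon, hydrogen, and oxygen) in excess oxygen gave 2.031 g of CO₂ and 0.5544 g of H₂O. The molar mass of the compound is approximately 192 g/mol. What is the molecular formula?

mol C = 2.031 g CO₂ ÷ 44.009 g/mol = 0.046150 mol
mol H = 2 × 0.5544 g H₂O ÷ 18.015 g/mol = 0.061549 mol
mass O = 1.478 − (0.55430 + 0.062041) = 0.86166 g → mol O = 0.86166 ÷ 15.999 = 0.053857 mol
Divide by the smallest (0.046150 mol): C 1.000, H 1.334, O 1.167
Multiplying each by 6 gives whole numbers: C 6.00, H 8.00, O 7.00
Empirical formula: C6H8O7
Empirical-formula mass = 192.12 g/mol; 192 ÷ 192.12 ≈ 1, so the molecular formula is C6H8O7.

C6H8O7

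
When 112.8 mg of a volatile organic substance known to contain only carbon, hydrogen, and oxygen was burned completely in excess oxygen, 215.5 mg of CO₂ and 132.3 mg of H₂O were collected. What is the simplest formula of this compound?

C2H6O

mol C = 0.2155 g CO₂ ÷ 44.009 g/mol = 0.0048967 mol
mol H = 2 × 0.1323 g H₂O ÷ 18.015 g/mol = 0.014688 mol
mass O = 0.1128 − (0.058815 + 0.014805) = 0.039180 g → mol O = 0.039180 ÷ 15.999 = 0.0024489 mol
Divide by the smallest (0.0024489 mol): C 2.000, H 5.998, O 1.000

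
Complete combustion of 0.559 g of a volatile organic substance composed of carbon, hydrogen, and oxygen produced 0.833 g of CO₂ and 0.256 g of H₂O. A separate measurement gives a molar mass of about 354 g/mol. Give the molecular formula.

C12H18O12

mol C = 0.833 g CO₂ ÷ 44.009 g/mol = 0.01893 mol
mol H = 2 × 0.256 g H₂O ÷ 18.015 g/mol = 0.02842 mol
mass O = 0.559 − (0.2273 + 0.02865) = 0.3030 g → mol O = 0.3030 ÷ 15.999 = 0.01894 mol
Divide by the smallest (0.01893 mol): C 1.000, H 1.502, O 1.001
Multiplying each by 2 gives whole numbers: C 2.00, H 3.00, O 2.00
Empirical formula: C2H3O2
Empirical-formula mass = 59.04 g/mol; 354 ÷ 59.04 ≈ 6, so the molecular formula is C12H18O12.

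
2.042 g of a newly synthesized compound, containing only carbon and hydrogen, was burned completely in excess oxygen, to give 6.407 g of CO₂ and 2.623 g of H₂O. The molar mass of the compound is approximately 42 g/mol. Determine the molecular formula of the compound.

mol C = 6.407 g CO₂ ÷ 44.009 g/mol = 0.14558 mol
mol H = 2 × 2.623 g H₂O ÷ 18.015 g/mol = 0.29120 mol
Divide by the smallest (0.14558 mol): C 1.000, H 2.000
Empirical formula: CH2
Empirical-formula mass = 14.03 g/mol; 42 ÷ 14.03 ≈ 3, so the molecular formula is C3H6.

C3H6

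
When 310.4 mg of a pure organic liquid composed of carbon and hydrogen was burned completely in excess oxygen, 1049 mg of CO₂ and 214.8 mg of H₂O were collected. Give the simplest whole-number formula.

CH

mol C = 1.049 g CO₂ ÷ 44.009 g/mol = 0.023836 mol
mol H = 2 × 0.2148 g H₂O ÷ 18.015 g/mol = 0.023847 mol
Divide by the smallest (0.023836 mol): C 1.000, H 1.000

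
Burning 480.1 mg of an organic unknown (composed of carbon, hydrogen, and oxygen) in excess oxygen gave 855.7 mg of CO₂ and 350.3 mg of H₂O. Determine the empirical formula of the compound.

mol C = 0.8557 g CO₂ ÷ 44.009 g/mol = 0.019444 mol
mol H = 2 × 0.3503 g H₂O ÷ 18.015 g/mol = 0.038890 mol
mass O = 0.4801 − (0.23354 + 0.039201) = 0.20736 g → mol O = 0.20736 ÷ 15.999 = 0.012961 mol
Divide by the smallest (0.012961 mol): C 1.500, H 3.001, O 1.000
Multiplying each by 2 gives whole numbers: C 3.00, H 6.00, O 2.00

C3H6O2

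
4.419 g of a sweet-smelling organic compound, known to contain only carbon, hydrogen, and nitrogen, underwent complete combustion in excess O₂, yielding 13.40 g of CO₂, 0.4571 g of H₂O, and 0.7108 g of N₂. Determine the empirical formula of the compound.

mol C = 13.40 g CO₂ ÷ 44.009 g/mol = 0.30448 mol
mol H = 2 × 0.4571 g H₂O ÷ 18.015 g/mol = 0.050747 mol
mol N = 2 × 0.7108 g N₂ ÷ 28.014 g/mol = 0.050746 mol
Divide by the smallest (0.050746 mol): C 6.000, H 1.000, N 1.000

C6HN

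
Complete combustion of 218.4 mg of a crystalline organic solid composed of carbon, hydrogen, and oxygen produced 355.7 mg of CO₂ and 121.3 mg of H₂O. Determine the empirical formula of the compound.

C6H10O5

mol C = 0.3557 g CO₂ ÷ 44.009 g/mol = 0.0080824 mol
mol H = 2 × 0.1213 g H₂O ÷ 18.015 g/mol = 0.013467 mol
mass O = 0.2184 − (0.097078 + 0.013574) = 0.10775 g → mol O = 0.10775 ÷ 15.999 = 0.0067346 mol
Divide by the smallest (0.0067346 mol): C 1.200, H 2.000, O 1.000
Multiplying each by 5 gives whole numbers: C 6.00, H 10.00, O 5.00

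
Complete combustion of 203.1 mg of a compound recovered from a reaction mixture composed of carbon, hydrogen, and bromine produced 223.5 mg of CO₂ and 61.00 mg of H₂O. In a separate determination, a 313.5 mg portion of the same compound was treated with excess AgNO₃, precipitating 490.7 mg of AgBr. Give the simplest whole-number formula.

mol C = 0.2235 g CO₂ ÷ 44.009 g/mol = 0.0050785 mol
mol H = 2 × 0.06100 g H₂O ÷ 18.015 g/mol = 0.0067721 mol
From the AgBr data: mol Br per gram of compound = (0.4907 ÷ 187.772) ÷ 0.3135 = 0.0083358 mol/g, so in the 0.2031 g combustion sample mol Br = 0.0016930 mol
Divide by the smallest (0.0016930 mol): C 3.000, H 4.000, Br 1.000

C3H4Br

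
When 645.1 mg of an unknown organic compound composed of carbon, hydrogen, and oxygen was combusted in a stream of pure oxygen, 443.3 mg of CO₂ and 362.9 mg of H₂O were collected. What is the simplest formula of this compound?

mol C = 0.4433 g CO₂ ÷ 44.009 g/mol = 0.010073 mol
mol H = 2 × 0.3629 g H₂O ÷ 18.015 g/mol = 0.040289 mol
mass O = 0.6451 − (0.12099 + 0.040611) = 0.48350 g → mol O = 0.48350 ÷ 15.999 = 0.030221 mol
Divide by the smallest (0.010073 mol): C 1.000, H 4.000, O 3.000

CH4O3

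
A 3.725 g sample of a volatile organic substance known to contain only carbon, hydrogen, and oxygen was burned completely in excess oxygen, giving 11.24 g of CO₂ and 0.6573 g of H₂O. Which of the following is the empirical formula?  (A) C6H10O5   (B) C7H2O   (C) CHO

mol C = 11.24 g CO₂ ÷ 44.009 g/mol = 0.25540 mol
mol H = 2 × 0.6573 g H₂O ÷ 18.015 g/mol = 0.072973 mol
mass O = 3.725 − (3.0676 + 0.073556) = 0.58381 g → mol O = 0.58381 ÷ 15.999 = 0.036490 mol
Divide by the smallest (0.036490 mol): C 6.999, H 2.000, O 1.000

(B) C7H2O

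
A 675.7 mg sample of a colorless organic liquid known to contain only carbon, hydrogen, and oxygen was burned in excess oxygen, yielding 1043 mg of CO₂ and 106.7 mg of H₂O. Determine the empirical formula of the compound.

C2HO2

mol C = 1.043 g CO₂ ÷ 44.009 g/mol = 0.023700 mol
mol H = 2 × 0.1067 g H₂O ÷ 18.015 g/mol = 0.011846 mol
mass O = 0.6757 − (0.28466 + 0.011940) = 0.37910 g → mol O = 0.37910 ÷ 15.999 = 0.023695 mol
Divide by the smallest (0.011846 mol): C 2.001, H 1.000, O 2.000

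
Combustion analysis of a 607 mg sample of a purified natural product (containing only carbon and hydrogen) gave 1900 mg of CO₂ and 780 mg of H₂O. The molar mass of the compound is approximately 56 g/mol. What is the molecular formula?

C4H8

mol C = 1.90 g CO₂ ÷ 44.009 g/mol = 0.04317 mol
mol H = 2 × 0.780 g H₂O ÷ 18.015 g/mol = 0.08659 mol
Divide by the smallest (0.04317 mol): C 1.000, H 2.006
Empirical formula: CH2
Empirical-formula mass = 14.03 g/mol; 56 ÷ 14.03 ≈ 4, so the molecular formula is C4H8.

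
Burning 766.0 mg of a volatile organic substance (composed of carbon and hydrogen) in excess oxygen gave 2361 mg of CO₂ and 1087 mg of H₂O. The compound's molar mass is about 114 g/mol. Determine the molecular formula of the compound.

mol C = 2.361 g CO₂ ÷ 44.009 g/mol = 0.053648 mol
mol H = 2 × 1.087 g H₂O ÷ 18.015 g/mol = 0.12068 mol
Divide by the smallest (0.053648 mol): C 1.000, H 2.249
Multiplying each by 4 gives whole numbers: C 4.00, H 9.00
Empirical formula: C4H9
Empirical-formula mass = 57.12 g/mol; 114 ÷ 57.12 ≈ 2, so the molecular formula is C8H18.

C8H18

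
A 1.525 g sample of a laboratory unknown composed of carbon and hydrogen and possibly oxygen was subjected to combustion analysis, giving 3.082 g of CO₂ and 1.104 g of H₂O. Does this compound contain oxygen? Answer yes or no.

mol C = 3.082 g CO₂ ÷ 44.009 g/mol = 0.070031 mol
mol H = 2 × 1.104 g H₂O ÷ 18.015 g/mol = 0.12256 mol
C and H account for only 0.96469 g of the 1.525 g sample; the remaining 0.56031 g must be oxygen.

yes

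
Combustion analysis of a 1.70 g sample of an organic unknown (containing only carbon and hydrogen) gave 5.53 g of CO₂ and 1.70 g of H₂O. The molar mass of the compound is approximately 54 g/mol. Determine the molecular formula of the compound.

mol C = 5.53 g CO₂ ÷ 44.009 g/mol = 0.1257 mol
mol H = 2 × 1.70 g H₂O ÷ 18.015 g/mol = 0.1887 mol
Divide by the smallest (0.1257 mol): C 1.000, H 1.502
Multiplying each by 2 gives whole numbers: C 2.00, H 3.00
Empirical formula: C2H3
Empirical-formula mass = 27.05 g/mol; 54 ÷ 27.05 ≈ 2, so the molecular formula is C4H6.

C4H6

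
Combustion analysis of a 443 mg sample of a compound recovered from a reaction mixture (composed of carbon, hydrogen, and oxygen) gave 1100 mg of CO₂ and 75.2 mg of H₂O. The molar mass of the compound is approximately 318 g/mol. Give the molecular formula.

C18H6O6

mol C = 1.10 g CO₂ ÷ 44.009 g/mol = 0.02499 mol
mol H = 2 × 0.0752 g H₂O ÷ 18.015 g/mol = 0.008349 mol
mass O = 0.443 − (0.3002 + 0.008415) = 0.1344 g → mol O = 0.1344 ÷ 15.999 = 0.008399 mol
Divide by the smallest (0.008349 mol): C 2.994, H 1.000, O 1.006
Empirical formula: C3HO
Empirical-formula mass = 53.04 g/mol; 318 ÷ 53.04 ≈ 6, so the molecular formula is C18H6O6.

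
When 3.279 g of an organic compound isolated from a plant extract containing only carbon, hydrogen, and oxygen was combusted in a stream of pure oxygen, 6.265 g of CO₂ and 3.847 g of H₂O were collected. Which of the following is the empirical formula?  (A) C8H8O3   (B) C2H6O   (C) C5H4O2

mol C = 6.265 g CO₂ ÷ 44.009 g/mol = 0.14236 mol
mol H = 2 × 3.847 g H₂O ÷ 18.015 g/mol = 0.42709 mol
mass O = 3.279 − (1.7099 + 0.43051) = 1.1386 g → mol O = 1.1386 ÷ 15.999 = 0.071170 mol
Divide by the smallest (0.071170 mol): C 2.000, H 6.001, O 1.000

(B) C2H6O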